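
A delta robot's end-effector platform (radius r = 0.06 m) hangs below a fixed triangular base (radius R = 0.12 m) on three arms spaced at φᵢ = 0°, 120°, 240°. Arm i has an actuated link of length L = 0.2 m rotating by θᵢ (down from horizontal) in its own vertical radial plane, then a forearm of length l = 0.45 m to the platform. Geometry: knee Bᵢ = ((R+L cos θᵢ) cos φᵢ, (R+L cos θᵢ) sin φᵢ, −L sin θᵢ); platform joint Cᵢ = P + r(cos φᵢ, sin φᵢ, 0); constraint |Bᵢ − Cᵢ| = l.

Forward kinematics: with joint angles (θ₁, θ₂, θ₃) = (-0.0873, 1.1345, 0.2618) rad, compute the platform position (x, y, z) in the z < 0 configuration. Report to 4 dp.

(0.1778, -0.1906, -0.3820)

O1 = (0.2592·cos0.0°, 0.2592·sin0.0°, 0.0174) = (0.2592, 0.0000, 0.0174)
φ2=120.0°: virtual centre (-0.0723, 0.1252, -0.1813), radius l
arm 3 at φ=240.0°: e+L cos θ3 = 0.2532;  O3 = (-0.1266, -0.2193, -0.0518)
subtract pairs → two planes through P
plane₁₂: -0.6630x+0.2503y+-0.3974z = -0.0138
Cramer: x(z) = 0.0129-0.4317z;  y(z) = -0.0210+0.4441z
into |P−O₁|² = l²: 1.3836z² + 0.1593z + -0.1411 = 0;  Δ = 0.8060;  z = -0.3820 or 0.2669 → z<0 root = -0.3820
x = 0.1778, y = -0.1906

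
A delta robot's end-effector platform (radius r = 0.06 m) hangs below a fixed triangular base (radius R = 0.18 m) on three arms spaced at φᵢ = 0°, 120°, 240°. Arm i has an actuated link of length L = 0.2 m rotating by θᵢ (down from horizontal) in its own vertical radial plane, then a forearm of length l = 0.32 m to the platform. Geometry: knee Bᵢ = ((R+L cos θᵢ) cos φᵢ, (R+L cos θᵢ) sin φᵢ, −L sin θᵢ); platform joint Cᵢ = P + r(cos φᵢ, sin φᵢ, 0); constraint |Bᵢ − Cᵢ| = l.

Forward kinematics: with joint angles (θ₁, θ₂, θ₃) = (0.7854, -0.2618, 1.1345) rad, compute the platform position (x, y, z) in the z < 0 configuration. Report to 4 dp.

(-0.0233, 0.1322, -0.2037)

arm 1 at φ=0.0°: (R−r)+L cos θ1 = 0.2614;  centre 1 = (0.2614, 0.0000, -0.1414)
φ2=120.0°: virtual centre (-0.1566, 0.2712, 0.0518), radius l
arm 3 at φ=240.0°: (R−r)+L cos θ3 = 0.2045;  centre 3 = (-0.1023, -0.1771, -0.1813)
subtract pairs → two planes through P
linear system: -0.8360x+0.5425y = 0.0124−0.3864z; -0.7274x+-0.3542y = -0.0137−-0.0797z
Cramer: x(z) = 0.0044+0.1356z;  y(z) = 0.0296-0.5033z
quadratic in z: (1.2717)z²+(0.1833)z+(-0.0154)=0, √Δ=0.3349 → z ∈ {-0.2037, 0.0596}; z = -0.2037 (taking z<0)
x = -0.0233, y = 0.1322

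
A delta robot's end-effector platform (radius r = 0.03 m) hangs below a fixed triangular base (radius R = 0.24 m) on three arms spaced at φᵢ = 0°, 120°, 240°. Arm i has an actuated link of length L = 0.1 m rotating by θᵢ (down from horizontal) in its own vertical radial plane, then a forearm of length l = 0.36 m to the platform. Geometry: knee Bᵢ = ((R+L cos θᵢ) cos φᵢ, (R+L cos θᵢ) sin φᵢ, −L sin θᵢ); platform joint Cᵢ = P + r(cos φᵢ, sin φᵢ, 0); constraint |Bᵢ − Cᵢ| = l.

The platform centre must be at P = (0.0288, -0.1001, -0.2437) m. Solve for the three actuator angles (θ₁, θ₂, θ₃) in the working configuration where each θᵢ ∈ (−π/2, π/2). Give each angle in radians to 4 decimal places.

rotate P by −φ1: (0.0288, -0.1001, -0.2437)
  A cos θ + B sin θ = C:  0.1812·cos θ + -0.2437·sin θ = 0.0868
  θ1 = atan2(B,A) + arccos(C/0.3037) = 0.3495
rotate P by −φ2: (-0.1011, 0.0251, -0.2437)
  A=0.3111, B=-0.2437, C=(l²−L²−A²−y'²−z²)/(2L)=-0.1860
  √(A²+B²)=0.3952;  θ2 = -0.6645+2.0608 ≈ 1.3963
rotate P by −φ3: (0.0723, 0.0750, -0.2437)
  A cos θ + B sin θ = C:  0.1377·cos θ + -0.2437·sin θ = 0.1781
  θ3 = atan2(B,A) + arccos(C/0.2799) = -0.1753

θ₁ = 0.3495, θ₂ = 1.3963, θ₃ = -0.1753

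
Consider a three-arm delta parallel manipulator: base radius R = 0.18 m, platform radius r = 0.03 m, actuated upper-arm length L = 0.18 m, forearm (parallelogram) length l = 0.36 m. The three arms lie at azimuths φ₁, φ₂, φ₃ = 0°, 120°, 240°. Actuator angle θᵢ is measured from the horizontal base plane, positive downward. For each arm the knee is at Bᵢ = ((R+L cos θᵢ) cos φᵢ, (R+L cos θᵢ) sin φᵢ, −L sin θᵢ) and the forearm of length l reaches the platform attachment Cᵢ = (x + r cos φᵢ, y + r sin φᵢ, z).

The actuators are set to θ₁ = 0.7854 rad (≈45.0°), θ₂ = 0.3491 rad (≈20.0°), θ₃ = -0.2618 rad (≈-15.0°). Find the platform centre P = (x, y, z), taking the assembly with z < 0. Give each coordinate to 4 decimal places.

(-0.0715, -0.0411, -0.2066)

S1 = (0.2773·cos0.0°, 0.2773·sin0.0°, -0.1273) = (0.2773, 0.0000, -0.1273)
arm 2 at φ=120.0°: (R−r)+L cos θ2 = 0.3191;  S2 = (-0.1596, 0.2764, -0.0616)
S3 = (0.3239·cos240.0°, 0.3239·sin240.0°, 0.0466) = (-0.1619, -0.2805, 0.0466)
eliminate P² terms by subtracting sphere 1 from 2 and 3
plane₁₂: -0.8737x+0.5528y+0.1314z = 0.0126
det = 0.9757;  x = -0.0151+0.2726z,  y = -0.0012+0.1931z
into |P−S₁|² = l²: 1.1116z² + 0.0947z + -0.0279 = 0;  Δ = 0.1330;  z = -0.2066 or 0.1214 → z<0 root = -0.2066
x = -0.0715, y = -0.0411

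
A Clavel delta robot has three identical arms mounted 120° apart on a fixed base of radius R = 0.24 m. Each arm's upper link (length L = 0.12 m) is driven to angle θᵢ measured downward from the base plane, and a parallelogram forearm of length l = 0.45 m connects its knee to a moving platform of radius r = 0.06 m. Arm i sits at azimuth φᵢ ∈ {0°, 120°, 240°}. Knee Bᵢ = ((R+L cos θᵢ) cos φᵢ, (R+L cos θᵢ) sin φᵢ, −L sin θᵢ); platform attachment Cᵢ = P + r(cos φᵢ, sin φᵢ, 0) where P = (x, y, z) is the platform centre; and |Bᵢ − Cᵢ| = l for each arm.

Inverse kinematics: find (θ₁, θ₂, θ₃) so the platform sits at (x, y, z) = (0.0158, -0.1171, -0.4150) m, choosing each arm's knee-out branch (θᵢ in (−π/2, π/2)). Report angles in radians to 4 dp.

θ₁ = 0.6104, θ₂ = 1.2217, θ₃ = 0.1742

φ1=0.0° → target in arm frame (0.0158, -0.1171)
  A=0.1642, B=-0.4150, C=(l²−L²−A²−y'²−z²)/(2L)=-0.1033
  θ1 = atan2(B,A) + arccos(C/0.4463) = 0.6104
arm 2 (φ=120.0°): x'=-0.1093, y'=0.0449
  A=0.2893, B=-0.4150, C=(l²−L²−A²−y'²−z²)/(2L)=-0.2910
  √(A²+B²)=0.5059;  θ2 = -0.9620+2.1837 ≈ 1.2217
rotate P by −φ3: (0.0935, 0.0722, -0.4150)
  A=0.0865, B=-0.4150, C=(l²−L²−A²−y'²−z²)/(2L)=0.0132
  √(A²+B²)=0.4239;  θ3 = -1.3653+1.5396 ≈ 0.1742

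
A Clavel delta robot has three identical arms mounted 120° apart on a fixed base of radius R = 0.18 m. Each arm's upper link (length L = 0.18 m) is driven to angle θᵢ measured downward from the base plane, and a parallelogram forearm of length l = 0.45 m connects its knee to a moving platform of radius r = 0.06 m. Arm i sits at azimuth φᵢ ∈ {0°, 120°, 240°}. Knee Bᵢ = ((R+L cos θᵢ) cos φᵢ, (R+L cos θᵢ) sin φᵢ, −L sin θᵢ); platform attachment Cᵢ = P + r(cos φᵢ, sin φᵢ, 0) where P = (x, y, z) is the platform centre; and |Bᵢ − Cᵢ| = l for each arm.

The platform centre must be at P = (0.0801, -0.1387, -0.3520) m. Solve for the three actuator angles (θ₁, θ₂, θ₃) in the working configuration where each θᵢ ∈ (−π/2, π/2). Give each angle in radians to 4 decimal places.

θ₁ = -0.0874, θ₂ = 0.8730, θ₃ = -0.0872

arm 1 (φ=0.0°): x'=0.0801, y'=-0.1387
  A cos θ + B sin θ = C:  0.0399·cos θ + -0.3520·sin θ = 0.0705
  √(A²+B²)=0.3543;  θ1 = -1.4579+1.3706 ≈ -0.0874
arm 2 (φ=120.0°): x'=-0.1602, y'=0.0000
  A=0.2802, B=-0.3520, C=(l²−L²−A²−y'²−z²)/(2L)=-0.0897
  θ2 = atan2(B,A) + arccos(C/0.4499) = 0.8730
rotate P by −φ3: (0.0801, 0.1387, -0.3520)
  A=0.0399, B=-0.3520, C=(l²−L²−A²−y'²−z²)/(2L)=0.0704
  θ3 = atan2(B,A) + arccos(C/0.3543) = -0.0872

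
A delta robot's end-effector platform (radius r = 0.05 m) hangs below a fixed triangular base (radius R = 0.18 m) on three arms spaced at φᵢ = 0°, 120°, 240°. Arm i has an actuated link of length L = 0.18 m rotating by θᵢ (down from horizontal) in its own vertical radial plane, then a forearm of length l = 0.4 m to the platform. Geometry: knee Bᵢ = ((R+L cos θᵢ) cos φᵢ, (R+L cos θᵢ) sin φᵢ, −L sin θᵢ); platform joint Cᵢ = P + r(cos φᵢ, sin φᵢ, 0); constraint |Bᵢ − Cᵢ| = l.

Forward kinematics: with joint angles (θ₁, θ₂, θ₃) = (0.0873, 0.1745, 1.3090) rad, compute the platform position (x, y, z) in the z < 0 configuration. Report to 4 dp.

(0.1063, 0.1654, -0.3181)

O1 = (0.3093·cos0.0°, 0.3093·sin0.0°, -0.0157) = (0.3093, 0.0000, -0.0157)
φ2=120.0°: virtual centre (-0.1536, 0.2661, -0.0313), radius l
φ3=240.0°: virtual centre (-0.0883, -0.1529, -0.1739), radius l
eliminate P² terms by subtracting sphere 1 from 2 and 3
plane₁₂: -0.9259x+0.5322y+-0.0311z = -0.0005
Cramer: x(z) = 0.0262-0.2518z;  y(z) = 0.0446-0.3796z
quadratic in z: (1.2075)z²+(0.1401)z+(-0.0776)=0, √Δ=0.6281 → z ∈ {-0.3181, 0.2021}; z = -0.3181 (taking z<0)
x = 0.1063, y = 0.1654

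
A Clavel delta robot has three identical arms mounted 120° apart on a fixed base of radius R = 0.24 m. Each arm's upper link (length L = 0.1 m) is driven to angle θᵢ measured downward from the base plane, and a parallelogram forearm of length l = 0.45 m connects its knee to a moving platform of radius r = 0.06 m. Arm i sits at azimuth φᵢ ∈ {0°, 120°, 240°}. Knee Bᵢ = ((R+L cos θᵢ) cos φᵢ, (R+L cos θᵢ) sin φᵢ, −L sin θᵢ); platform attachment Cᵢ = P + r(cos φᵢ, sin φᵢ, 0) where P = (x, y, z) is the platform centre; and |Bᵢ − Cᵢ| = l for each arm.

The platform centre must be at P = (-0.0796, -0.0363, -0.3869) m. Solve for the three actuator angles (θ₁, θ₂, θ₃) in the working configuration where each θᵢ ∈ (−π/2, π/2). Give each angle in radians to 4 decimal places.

θ₁ = 0.8726, θ₂ = 0.3494, θ₃ = -0.0871

rotate P by −φ1: (-0.0796, -0.0363, -0.3869)
  A cos θ + B sin θ = C:  0.2596·cos θ + -0.3869·sin θ = -0.1295
  θ1 = atan2(B,A) + arccos(C/0.4659) = 0.8726
arm 2 (φ=120.0°): x'=0.0084, y'=0.0871
  e−x'=0.1716;  (l²−L²−(e−x')²−y'²−z²)/2L = 0.0288
  γ=atan2(-0.3869,0.1716)=-1.1533;  ψ=arccos(0.0681)=1.5026;  θ2=γ+ψ≈0.3494
φ3=240.0° → target in arm frame (0.0712, -0.0508)
  A cos θ + B sin θ = C:  0.1088·cos θ + -0.3869·sin θ = 0.1420
  θ3 = atan2(B,A) + arccos(C/0.4019) = -0.0871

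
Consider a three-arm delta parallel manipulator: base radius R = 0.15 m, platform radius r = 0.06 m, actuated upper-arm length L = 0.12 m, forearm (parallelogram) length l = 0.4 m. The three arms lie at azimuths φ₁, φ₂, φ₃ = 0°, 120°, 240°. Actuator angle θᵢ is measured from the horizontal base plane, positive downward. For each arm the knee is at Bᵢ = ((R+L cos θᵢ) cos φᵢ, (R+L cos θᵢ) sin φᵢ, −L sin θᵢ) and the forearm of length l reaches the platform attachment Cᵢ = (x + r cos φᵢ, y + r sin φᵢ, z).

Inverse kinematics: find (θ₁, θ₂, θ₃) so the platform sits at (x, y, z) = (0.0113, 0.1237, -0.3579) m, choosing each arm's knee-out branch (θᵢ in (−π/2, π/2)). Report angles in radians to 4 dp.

θ₁ = 0.2618, θ₂ = -0.1750, θ₃ = 0.7854

φ1=0.0° → target in arm frame (0.0113, 0.1237)
  A=0.0787, B=-0.3579, C=(l²−L²−A²−y'²−z²)/(2L)=-0.0166
  √(A²+B²)=0.3665;  θ1 = -1.3543+1.6162 ≈ 0.2618
arm 2 (φ=120.0°): x'=0.1015, y'=-0.0716
  e−x'=-0.0115;  (l²−L²−(e−x')²−y'²−z²)/2L = 0.0510
  θ2 = atan2(B,A) + arccos(C/0.3581) = -0.1750
rotate P by −φ3: (-0.1128, -0.0521, -0.3579)
  A cos θ + B sin θ = C:  0.2028·cos θ + -0.3579·sin θ = -0.1097
  γ=atan2(-0.3579,0.2028)=-1.0553;  ψ=arccos(-0.2666)=1.8407;  θ3=γ+ψ≈0.7854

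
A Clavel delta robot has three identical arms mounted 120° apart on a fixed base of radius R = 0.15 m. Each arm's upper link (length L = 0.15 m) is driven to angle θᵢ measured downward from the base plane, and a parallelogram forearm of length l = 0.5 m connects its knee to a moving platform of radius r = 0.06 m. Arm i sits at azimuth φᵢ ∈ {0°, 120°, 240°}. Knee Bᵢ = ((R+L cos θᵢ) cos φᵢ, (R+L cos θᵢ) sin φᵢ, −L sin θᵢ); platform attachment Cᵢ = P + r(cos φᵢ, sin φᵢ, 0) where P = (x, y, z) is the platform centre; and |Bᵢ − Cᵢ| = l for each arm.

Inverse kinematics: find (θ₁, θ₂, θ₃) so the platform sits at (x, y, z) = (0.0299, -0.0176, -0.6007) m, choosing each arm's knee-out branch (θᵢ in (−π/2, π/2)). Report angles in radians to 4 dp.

θ₁ = 0.9598, θ₂ = 1.1344, θ₃ = 1.0470

arm 1 (φ=0.0°): x'=0.0299, y'=-0.0176
  e−x'=0.0601;  (l²−L²−(e−x')²−y'²−z²)/2L = -0.4575
  γ=atan2(-0.6007,0.0601)=-1.4711;  ψ=arccos(-0.7579)=2.4309;  θ1=γ+ψ≈0.9598
arm 2 (φ=120.0°): x'=-0.0302, y'=-0.0171
  A=0.1202, B=-0.6007, C=(l²−L²−A²−y'²−z²)/(2L)=-0.4936
  √(A²+B²)=0.6126;  θ2 = -1.3733+2.5077 ≈ 1.1344
φ3=240.0° → target in arm frame (0.0003, 0.0347)
  A=0.0897, B=-0.6007, C=(l²−L²−A²−y'²−z²)/(2L)=-0.4753
  √(A²+B²)=0.6074;  θ3 = -1.4226+2.4696 ≈ 1.0470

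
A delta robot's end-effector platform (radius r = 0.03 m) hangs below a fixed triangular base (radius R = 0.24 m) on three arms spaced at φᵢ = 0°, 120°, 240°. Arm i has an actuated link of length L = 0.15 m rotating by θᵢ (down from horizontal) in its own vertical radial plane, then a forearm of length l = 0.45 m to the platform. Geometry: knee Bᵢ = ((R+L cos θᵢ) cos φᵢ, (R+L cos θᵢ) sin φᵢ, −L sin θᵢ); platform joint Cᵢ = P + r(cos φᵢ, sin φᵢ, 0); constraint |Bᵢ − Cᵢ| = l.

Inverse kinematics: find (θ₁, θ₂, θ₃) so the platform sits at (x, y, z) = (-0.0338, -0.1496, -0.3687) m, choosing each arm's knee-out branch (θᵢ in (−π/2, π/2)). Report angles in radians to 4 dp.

φ1=0.0° → target in arm frame (-0.0338, -0.1496)
  A=0.2438, B=-0.3687, C=(l²−L²−A²−y'²−z²)/(2L)=-0.1259
  γ=atan2(-0.3687,0.2438)=-0.9866;  ψ=arccos(-0.2847)=1.8595;  θ1=γ+ψ≈0.8730
rotate P by −φ2: (-0.1127, 0.1041, -0.3687)
  A cos θ + B sin θ = C:  0.3227·cos θ + -0.3687·sin θ = -0.2363
  √(A²+B²)=0.4899;  θ2 = -0.8519+2.0740 ≈ 1.2221
φ3=240.0° → target in arm frame (0.1465, 0.0455)
  A cos θ + B sin θ = C:  0.0635·cos θ + -0.3687·sin θ = 0.1265
  γ=atan2(-0.3687,0.0635)=-1.4001;  ψ=arccos(0.3381)=1.2259;  θ3=γ+ψ≈-0.1742

θ₁ = 0.8730, θ₂ = 1.2221, θ₃ = -0.1742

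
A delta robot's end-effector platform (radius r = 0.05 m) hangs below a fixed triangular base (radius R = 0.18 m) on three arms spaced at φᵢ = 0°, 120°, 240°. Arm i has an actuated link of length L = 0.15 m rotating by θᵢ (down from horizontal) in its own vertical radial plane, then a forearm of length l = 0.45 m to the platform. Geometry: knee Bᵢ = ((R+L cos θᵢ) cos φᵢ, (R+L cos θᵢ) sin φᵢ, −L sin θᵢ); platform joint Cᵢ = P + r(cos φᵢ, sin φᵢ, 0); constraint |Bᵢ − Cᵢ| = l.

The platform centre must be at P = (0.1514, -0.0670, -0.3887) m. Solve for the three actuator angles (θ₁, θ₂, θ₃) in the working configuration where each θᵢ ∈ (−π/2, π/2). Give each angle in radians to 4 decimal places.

φ1=0.0° → target in arm frame (0.1514, -0.0670)
  e−x'=-0.0214;  (l²−L²−(e−x')²−y'²−z²)/2L = 0.0799
  γ=atan2(-0.3887,-0.0214)=-1.6258;  ψ=arccos(0.2052)=1.3641;  θ1=γ+ψ≈-0.2617
arm 2 (φ=120.0°): x'=-0.1337, y'=-0.0976
  A cos θ + B sin θ = C:  0.2637·cos θ + -0.3887·sin θ = -0.1672
  √(A²+B²)=0.4697;  θ2 = -0.9747+1.9348 ≈ 0.9601
φ3=240.0° → target in arm frame (-0.0177, 0.1646)
  A cos θ + B sin θ = C:  0.1477·cos θ + -0.3887·sin θ = -0.0666
  γ=atan2(-0.3887,0.1477)=-1.2077;  ψ=arccos(-0.1603)=1.7318;  θ3=γ+ψ≈0.5241

θ₁ = -0.2617, θ₂ = 0.9601, θ₃ = 0.5241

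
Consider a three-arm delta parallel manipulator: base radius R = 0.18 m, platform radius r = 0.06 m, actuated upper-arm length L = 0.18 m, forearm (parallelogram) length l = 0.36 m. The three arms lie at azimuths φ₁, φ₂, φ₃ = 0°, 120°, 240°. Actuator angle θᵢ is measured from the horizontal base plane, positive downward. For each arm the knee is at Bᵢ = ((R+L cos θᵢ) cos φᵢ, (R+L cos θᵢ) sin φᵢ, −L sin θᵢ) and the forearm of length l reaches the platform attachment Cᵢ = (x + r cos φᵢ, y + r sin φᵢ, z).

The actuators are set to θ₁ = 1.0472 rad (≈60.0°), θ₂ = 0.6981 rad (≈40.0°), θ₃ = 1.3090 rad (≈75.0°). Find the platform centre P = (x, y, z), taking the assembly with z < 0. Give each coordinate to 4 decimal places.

φ1=0.0°: virtual centre (0.2100, 0.0000, -0.1559), radius l
O2 = (0.2579·cos120.0°, 0.2579·sin120.0°, -0.1157) = (-0.1289, 0.2233, -0.1157)
φ3=240.0°: virtual centre (-0.0833, -0.1443, -0.1739), radius l
|O₂|²−|O₁|² = 0.0115;  |O₃|²−|O₁|² = -0.0104
plane₁₂: -0.6779x+0.4467y+0.0804z = 0.0115
det = 0.4576;  x = 0.0029+0.0156z,  y = 0.0302+-0.1563z
into |P−O₁|² = l²: 1.0247z² + 0.2959z + -0.0615 = 0;  Δ = 0.3397;  z = -0.4288 or 0.1400 → z<0 root = -0.4288
x = -0.0038, y = 0.0972

(-0.0038, 0.0972, -0.4288)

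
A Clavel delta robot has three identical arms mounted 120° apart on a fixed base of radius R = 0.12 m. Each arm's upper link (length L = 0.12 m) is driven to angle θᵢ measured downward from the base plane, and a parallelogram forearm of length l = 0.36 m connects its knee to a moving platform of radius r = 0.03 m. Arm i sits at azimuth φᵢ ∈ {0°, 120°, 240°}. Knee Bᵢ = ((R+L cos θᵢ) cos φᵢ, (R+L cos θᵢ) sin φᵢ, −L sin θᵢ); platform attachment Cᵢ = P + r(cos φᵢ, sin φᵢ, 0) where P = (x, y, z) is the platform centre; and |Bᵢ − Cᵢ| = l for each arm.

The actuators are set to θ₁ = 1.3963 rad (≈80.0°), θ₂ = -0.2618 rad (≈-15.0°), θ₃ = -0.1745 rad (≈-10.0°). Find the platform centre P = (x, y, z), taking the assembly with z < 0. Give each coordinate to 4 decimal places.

φ1=0.0°: virtual centre (0.1108, 0.0000, -0.1182), radius l
arm 2 at φ=120.0°: (R−r)+L cos θ2 = 0.2059;  S2 = (-0.1030, 0.1783, 0.0311)
φ3=240.0°: virtual centre (-0.1041, -0.1803, 0.0208), radius l
subtract pairs → two planes through P
plane₁₂: -0.4276x+0.3566y+0.2985z = 0.0171
Cramer: x(z) = -0.0404+0.6725z;  y(z) = -0.0004-0.0306z
into |P−S₁|² = l²: 1.4532z² + 0.0330z + -0.0928 = 0;  Δ = 0.5403;  z = -0.2643 or 0.2416 → z<0 root = -0.2643
x = -0.2181, y = 0.0077

(-0.2181, 0.0077, -0.2643)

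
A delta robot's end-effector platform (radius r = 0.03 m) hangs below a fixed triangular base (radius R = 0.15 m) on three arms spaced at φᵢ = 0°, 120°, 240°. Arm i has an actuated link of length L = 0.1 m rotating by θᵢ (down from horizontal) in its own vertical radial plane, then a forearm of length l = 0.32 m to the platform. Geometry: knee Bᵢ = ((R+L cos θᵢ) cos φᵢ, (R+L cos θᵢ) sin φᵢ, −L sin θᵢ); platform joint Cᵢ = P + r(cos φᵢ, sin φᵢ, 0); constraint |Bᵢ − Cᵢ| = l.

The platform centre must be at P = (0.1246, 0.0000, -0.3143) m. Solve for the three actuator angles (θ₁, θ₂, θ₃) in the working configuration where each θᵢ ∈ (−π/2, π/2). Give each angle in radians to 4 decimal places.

θ₁ = 0.0874, θ₂ = 1.3086, θ₃ = 1.3086

rotate P by −φ1: (0.1246, 0.0000, -0.3143)
  e−x'=-0.0046;  (l²−L²−(e−x')²−y'²−z²)/2L = -0.0320
  γ=atan2(-0.3143,-0.0046)=-1.5854;  ψ=arccos(-0.1019)=1.6729;  θ1=γ+ψ≈0.0874
arm 2 (φ=120.0°): x'=-0.0623, y'=-0.1079
  e−x'=0.1823;  (l²−L²−(e−x')²−y'²−z²)/2L = -0.2563
  θ2 = atan2(B,A) + arccos(C/0.3633) = 1.3086
φ3=240.0° → target in arm frame (-0.0623, 0.1079)
  A=0.1823, B=-0.3143, C=(l²−L²−A²−y'²−z²)/(2L)=-0.2563
  √(A²+B²)=0.3633;  θ3 = -1.0452+2.3538 ≈ 1.3086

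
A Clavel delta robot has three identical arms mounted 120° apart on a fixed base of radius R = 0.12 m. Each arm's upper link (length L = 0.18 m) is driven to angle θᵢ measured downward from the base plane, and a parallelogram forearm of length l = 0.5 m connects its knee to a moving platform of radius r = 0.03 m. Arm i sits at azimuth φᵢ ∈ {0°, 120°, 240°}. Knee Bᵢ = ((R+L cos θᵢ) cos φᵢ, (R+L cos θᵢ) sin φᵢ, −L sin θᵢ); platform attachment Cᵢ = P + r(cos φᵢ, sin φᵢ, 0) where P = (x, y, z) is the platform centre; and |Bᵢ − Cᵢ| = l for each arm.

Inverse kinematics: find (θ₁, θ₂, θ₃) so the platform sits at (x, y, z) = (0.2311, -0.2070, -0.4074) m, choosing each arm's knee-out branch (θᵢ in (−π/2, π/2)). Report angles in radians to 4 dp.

arm 1 (φ=0.0°): x'=0.2311, y'=-0.2070
  A cos θ + B sin θ = C:  -0.1411·cos θ + -0.4074·sin θ = -0.0309
  γ=atan2(-0.4074,-0.1411)=-1.9042;  ψ=arccos(-0.0717)=1.6426;  θ1=γ+ψ≈-0.2616
rotate P by −φ2: (-0.2948, -0.0966, -0.4074)
  A cos θ + B sin θ = C:  0.3848·cos θ + -0.4074·sin θ = -0.2939
  γ=atan2(-0.4074,0.3848)=-0.8139;  ψ=arccos(-0.5244)=2.1228;  θ2=γ+ψ≈1.3089
rotate P by −φ3: (0.0637, 0.3036, -0.4074)
  A cos θ + B sin θ = C:  0.0263·cos θ + -0.4074·sin θ = -0.1146
  θ3 = atan2(B,A) + arccos(C/0.4082) = 0.3490

θ₁ = -0.2616, θ₂ = 1.3089, θ₃ = 0.3490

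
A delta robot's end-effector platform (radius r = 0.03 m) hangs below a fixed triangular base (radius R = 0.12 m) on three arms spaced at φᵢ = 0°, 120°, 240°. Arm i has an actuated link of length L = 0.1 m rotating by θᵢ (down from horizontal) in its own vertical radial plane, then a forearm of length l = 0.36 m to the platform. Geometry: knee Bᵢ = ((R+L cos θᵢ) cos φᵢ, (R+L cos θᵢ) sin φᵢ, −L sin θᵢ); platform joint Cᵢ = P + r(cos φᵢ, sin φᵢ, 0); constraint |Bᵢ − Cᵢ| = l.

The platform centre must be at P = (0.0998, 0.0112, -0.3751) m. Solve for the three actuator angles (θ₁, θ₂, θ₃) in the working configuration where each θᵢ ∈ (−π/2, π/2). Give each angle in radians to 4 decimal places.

θ₁ = 0.2620, θ₂ = 0.9600, θ₃ = 1.0473

rotate P by −φ1: (0.0998, 0.0112, -0.3751)
  e−x'=-0.0098;  (l²−L²−(e−x')²−y'²−z²)/2L = -0.1066
  γ=atan2(-0.3751,-0.0098)=-1.5969;  ψ=arccos(-0.2841)=1.8589;  θ1=γ+ψ≈0.2620
arm 2 (φ=120.0°): x'=-0.0402, y'=-0.0920
  e−x'=0.1302;  (l²−L²−(e−x')²−y'²−z²)/2L = -0.2326
  √(A²+B²)=0.3971;  θ2 = -1.2367+2.1967 ≈ 0.9600
φ3=240.0° → target in arm frame (-0.0596, 0.0808)
  e−x'=0.1496;  (l²−L²−(e−x')²−y'²−z²)/2L = -0.2501
  θ3 = atan2(B,A) + arccos(C/0.4038) = 1.0473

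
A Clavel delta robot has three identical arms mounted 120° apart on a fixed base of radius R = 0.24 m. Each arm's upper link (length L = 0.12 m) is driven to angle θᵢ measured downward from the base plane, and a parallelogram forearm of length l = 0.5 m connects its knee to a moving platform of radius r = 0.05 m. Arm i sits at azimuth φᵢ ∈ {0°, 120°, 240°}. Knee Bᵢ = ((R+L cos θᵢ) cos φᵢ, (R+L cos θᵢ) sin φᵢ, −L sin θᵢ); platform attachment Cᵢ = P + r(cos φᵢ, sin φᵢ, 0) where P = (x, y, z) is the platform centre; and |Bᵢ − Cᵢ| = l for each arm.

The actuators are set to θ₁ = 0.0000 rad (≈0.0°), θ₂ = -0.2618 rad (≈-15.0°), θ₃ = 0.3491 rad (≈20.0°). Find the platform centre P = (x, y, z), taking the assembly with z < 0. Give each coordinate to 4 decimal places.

φ1=0.0°: virtual centre (0.3100, 0.0000, 0.0000), radius l
O2 = (0.3059·cos120.0°, 0.3059·sin120.0°, 0.0311) = (-0.1530, 0.2649, 0.0311)
φ3=240.0°: virtual centre (-0.1514, -0.2622, -0.0410), radius l
subtract pairs → two planes through P
linear system: -0.9259x+0.5299y = -0.0016−0.0621z; -0.9228x+-0.5244y = -0.0028−-0.0821z
det = 0.9745;  x = 0.0023+-0.0112z,  y = 0.0011+-0.1368z
sphere 1 gives Az²+Bz+C=0 with A=1.0188, B=0.0066, C=-0.1553;  B²−4AC=0.6331;  roots -0.3937, 0.3873;  negative root z = -0.3937
x = 0.0067, y = 0.0550

(0.0067, 0.0550, -0.3937)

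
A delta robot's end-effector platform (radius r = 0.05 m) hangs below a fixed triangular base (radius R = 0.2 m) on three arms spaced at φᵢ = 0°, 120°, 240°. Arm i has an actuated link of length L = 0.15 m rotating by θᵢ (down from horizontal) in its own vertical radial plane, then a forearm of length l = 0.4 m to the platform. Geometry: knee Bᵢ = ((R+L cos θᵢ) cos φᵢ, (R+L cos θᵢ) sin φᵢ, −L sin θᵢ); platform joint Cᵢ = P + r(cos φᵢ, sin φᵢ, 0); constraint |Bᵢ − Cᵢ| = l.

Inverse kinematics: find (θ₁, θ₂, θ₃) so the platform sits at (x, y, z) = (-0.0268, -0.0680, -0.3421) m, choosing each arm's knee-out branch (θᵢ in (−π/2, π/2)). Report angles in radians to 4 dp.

φ1=0.0° → target in arm frame (-0.0268, -0.0680)
  A cos θ + B sin θ = C:  0.1768·cos θ + -0.3421·sin θ = -0.0514
  θ1 = atan2(B,A) + arccos(C/0.3851) = 0.6108
φ2=120.0° → target in arm frame (-0.0455, 0.0572)
  A cos θ + B sin θ = C:  0.1955·cos θ + -0.3421·sin θ = -0.0701
  γ=atan2(-0.3421,0.1955)=-1.0516;  ψ=arccos(-0.1778)=1.7496;  θ2=γ+ψ≈0.6979
arm 3 (φ=240.0°): x'=0.0723, y'=0.0108
  A=0.0777, B=-0.3421, C=(l²−L²−A²−y'²−z²)/(2L)=0.0477
  θ3 = atan2(B,A) + arccos(C/0.3508) = 0.0870

θ₁ = 0.6108, θ₂ = 0.6979, θ₃ = 0.0870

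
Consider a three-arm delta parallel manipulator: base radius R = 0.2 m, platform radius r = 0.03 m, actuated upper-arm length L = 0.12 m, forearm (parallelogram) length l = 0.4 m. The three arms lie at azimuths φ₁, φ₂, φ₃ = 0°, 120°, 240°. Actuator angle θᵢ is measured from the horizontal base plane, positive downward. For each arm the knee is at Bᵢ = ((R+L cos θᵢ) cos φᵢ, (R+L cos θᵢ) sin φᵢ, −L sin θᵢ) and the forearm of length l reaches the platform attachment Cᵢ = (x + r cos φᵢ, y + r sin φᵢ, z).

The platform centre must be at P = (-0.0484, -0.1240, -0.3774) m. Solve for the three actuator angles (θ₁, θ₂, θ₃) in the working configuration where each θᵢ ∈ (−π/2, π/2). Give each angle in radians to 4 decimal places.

arm 1 (φ=0.0°): x'=-0.0484, y'=-0.1240
  e−x'=0.2184;  (l²−L²−(e−x')²−y'²−z²)/2L = -0.2496
  θ1 = atan2(B,A) + arccos(C/0.4360) = 1.1341
rotate P by −φ2: (-0.0832, 0.1039, -0.3774)
  A cos θ + B sin θ = C:  0.2532·cos θ + -0.3774·sin θ = -0.2989
  √(A²+B²)=0.4545;  θ2 = -0.9799+2.2885 ≈ 1.3086
φ3=240.0° → target in arm frame (0.1316, 0.0201)
  A=0.0384, B=-0.3774, C=(l²−L²−A²−y'²−z²)/(2L)=0.0054
  θ3 = atan2(B,A) + arccos(C/0.3793) = 0.0873

θ₁ = 1.1341, θ₂ = 1.3086, θ₃ = 0.0873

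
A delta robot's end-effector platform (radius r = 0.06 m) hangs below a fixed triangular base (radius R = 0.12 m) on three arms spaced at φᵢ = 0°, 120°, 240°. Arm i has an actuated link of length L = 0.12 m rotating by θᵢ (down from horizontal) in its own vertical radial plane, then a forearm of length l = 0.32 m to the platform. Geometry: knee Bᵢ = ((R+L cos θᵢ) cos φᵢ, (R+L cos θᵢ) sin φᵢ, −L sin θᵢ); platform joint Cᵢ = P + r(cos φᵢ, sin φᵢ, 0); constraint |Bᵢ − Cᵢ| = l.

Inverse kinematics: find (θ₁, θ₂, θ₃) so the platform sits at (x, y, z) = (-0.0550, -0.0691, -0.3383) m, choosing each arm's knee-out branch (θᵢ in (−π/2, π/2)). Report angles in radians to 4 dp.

θ₁ = 0.8725, θ₂ = 0.7852, θ₃ = 0.2620

arm 1 (φ=0.0°): x'=-0.0550, y'=-0.0691
  A cos θ + B sin θ = C:  0.1150·cos θ + -0.3383·sin θ = -0.1852
  γ=atan2(-0.3383,0.1150)=-1.2431;  ψ=arccos(-0.5183)=2.1157;  θ1=γ+ψ≈0.8725
φ2=120.0° → target in arm frame (-0.0323, 0.0822)
  A=0.0923, B=-0.3383, C=(l²−L²−A²−y'²−z²)/(2L)=-0.1739
  γ=atan2(-0.3383,0.0923)=-1.3043;  ψ=arccos(-0.4958)=2.0896;  θ2=γ+ψ≈0.7852
arm 3 (φ=240.0°): x'=0.0873, y'=-0.0131
  A cos θ + B sin θ = C:  -0.0273·cos θ + -0.3383·sin θ = -0.1140
  θ3 = atan2(B,A) + arccos(C/0.3394) = 0.2620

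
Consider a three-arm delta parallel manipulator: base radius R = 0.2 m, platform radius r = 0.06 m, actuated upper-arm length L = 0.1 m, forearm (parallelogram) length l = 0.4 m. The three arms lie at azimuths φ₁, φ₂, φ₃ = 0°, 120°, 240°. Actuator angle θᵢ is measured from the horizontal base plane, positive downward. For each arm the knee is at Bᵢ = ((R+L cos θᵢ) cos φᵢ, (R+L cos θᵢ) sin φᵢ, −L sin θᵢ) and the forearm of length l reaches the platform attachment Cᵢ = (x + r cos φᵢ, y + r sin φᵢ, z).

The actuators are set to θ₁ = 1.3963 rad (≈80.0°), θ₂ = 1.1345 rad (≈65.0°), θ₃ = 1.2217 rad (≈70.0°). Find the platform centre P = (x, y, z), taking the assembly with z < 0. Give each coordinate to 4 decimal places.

(-0.0232, 0.0083, -0.4553)

arm 1 at φ=0.0°: (R−r)+L cos θ1 = 0.1574;  O1 = (0.1574, 0.0000, -0.0985)
arm 2 at φ=120.0°: (R−r)+L cos θ2 = 0.1823;  O2 = (-0.0911, 0.1578, -0.0906)
arm 3 at φ=240.0°: (R−r)+L cos θ3 = 0.1742;  O3 = (-0.0871, -0.1509, -0.0940)
subtract pairs → two planes through P
plane₁₂: -0.4970x+0.3157y+0.0157z = 0.0070
Cramer: x(z) = -0.0118+0.0249z;  y(z) = 0.0035-0.0105z
sphere 1 gives Az²+Bz+C=0 with A=1.0007, B=0.1885, C=-0.1217;  B²−4AC=0.5226;  roots -0.4553, 0.2670;  negative root z = -0.4553
x = -0.0232, y = 0.0083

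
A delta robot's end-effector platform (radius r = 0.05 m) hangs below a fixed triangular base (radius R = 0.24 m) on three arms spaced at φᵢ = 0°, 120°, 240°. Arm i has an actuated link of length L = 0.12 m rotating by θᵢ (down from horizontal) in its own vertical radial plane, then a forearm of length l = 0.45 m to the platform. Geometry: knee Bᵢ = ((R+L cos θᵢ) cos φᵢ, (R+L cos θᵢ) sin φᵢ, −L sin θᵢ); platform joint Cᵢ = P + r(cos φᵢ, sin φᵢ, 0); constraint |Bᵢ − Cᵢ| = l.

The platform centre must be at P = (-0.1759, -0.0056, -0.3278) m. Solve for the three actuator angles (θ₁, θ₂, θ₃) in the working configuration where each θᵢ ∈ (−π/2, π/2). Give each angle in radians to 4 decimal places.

arm 1 (φ=0.0°): x'=-0.1759, y'=-0.0056
  e−x'=0.3659;  (l²−L²−(e−x')²−y'²−z²)/2L = -0.2219
  γ=atan2(-0.3278,0.3659)=-0.7305;  ψ=arccos(-0.4518)=2.0396;  θ1=γ+ψ≈1.3090
φ2=120.0° → target in arm frame (0.0831, 0.1551)
  A cos θ + B sin θ = C:  0.1069·cos θ + -0.3278·sin θ = 0.1881
  θ2 = atan2(B,A) + arccos(C/0.3448) = -0.2619
φ3=240.0° → target in arm frame (0.0928, -0.1495)
  A cos θ + B sin θ = C:  0.0972·cos θ + -0.3278·sin θ = 0.2035
  √(A²+B²)=0.3419;  θ3 = -1.2825+0.9333 ≈ -0.3492

θ₁ = 1.3090, θ₂ = -0.2619, θ₃ = -0.3492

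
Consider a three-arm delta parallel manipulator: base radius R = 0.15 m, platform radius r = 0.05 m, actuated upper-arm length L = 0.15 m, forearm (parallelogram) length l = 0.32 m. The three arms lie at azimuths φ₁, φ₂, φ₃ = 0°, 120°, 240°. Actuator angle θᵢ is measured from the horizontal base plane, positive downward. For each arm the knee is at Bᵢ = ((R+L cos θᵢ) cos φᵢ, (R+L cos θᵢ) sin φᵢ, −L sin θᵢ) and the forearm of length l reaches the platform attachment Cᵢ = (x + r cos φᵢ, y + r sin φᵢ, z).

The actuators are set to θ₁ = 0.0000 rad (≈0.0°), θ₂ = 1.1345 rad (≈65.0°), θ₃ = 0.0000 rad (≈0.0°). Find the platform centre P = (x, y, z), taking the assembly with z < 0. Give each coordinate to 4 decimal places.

arm 1 at φ=0.0°: ρ1 = 0.2500;  O1 = (0.2500, 0.0000, 0.0000)
arm 2 at φ=120.0°: ρ2 = 0.1634;  O2 = (-0.0817, 0.1415, -0.1359)
φ3=240.0°: virtual centre (-0.1250, -0.2165, 0.0000), radius l
eliminate P² terms by subtracting sphere 1 from 2 and 3
[-0.6634 0.2830 -0.2719]·P = -0.0173;  [-0.7500 -0.4330 0.0000]·P = 0.0000
Cramer: x(z) = 0.0150-0.2357z;  y(z) = -0.0260+0.4083z
quadratic in z: (1.2222)z²+(0.0895)z+(-0.0465)=0, √Δ=0.4852 → z ∈ {-0.2351, 0.1618}; z = -0.2351 (taking z<0)
x = 0.0704, y = -0.1220

(0.0704, -0.1220, -0.2351)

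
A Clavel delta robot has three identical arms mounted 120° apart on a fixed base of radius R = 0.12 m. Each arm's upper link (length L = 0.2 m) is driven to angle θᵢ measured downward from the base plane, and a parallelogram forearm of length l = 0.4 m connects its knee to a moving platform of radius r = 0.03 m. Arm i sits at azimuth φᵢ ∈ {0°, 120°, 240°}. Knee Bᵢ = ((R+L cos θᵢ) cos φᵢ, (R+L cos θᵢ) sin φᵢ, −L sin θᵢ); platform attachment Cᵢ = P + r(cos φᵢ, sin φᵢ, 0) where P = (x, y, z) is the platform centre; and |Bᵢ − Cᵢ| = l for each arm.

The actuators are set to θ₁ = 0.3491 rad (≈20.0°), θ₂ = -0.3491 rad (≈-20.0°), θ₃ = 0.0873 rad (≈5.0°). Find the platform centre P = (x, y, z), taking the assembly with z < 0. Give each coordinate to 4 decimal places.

centre 1 = (0.2779·cos0.0°, 0.2779·sin0.0°, -0.0684) = (0.2779, 0.0000, -0.0684)
φ2=120.0°: virtual centre (-0.1390, 0.2407, 0.0684), radius l
centre 3 = (0.2892·cos240.0°, 0.2892·sin240.0°, -0.0174) = (-0.1446, -0.2505, -0.0174)
|centre ₂|²−|centre ₁|² = 0.0000;  |centre ₃|²−|centre ₁|² = 0.0020
[-0.8338 0.4814 0.2736]·P = 0.0000;  [-0.8451 -0.5010 0.1019]·P = 0.0020
det = 0.8246;  x = -0.0012+0.2258z,  y = -0.0021+-0.1774z
into |P−centre ₁|² = l²: 1.0824z² + 0.0115z + -0.0774 = 0;  Δ = 0.3353;  z = -0.2728 or 0.2621 → z<0 root = -0.2728
x = -0.0628, y = 0.0463

(-0.0628, 0.0463, -0.2728)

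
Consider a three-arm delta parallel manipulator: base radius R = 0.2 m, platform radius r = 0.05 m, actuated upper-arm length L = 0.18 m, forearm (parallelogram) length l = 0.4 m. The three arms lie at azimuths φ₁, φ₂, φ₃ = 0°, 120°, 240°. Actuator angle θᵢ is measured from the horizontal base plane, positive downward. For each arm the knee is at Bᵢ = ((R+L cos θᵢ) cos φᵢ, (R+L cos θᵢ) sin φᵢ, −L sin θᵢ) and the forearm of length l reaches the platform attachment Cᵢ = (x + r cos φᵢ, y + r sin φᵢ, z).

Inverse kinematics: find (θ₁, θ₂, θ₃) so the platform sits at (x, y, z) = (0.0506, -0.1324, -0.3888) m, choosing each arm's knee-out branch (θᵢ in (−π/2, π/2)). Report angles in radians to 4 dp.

θ₁ = 0.6109, θ₂ = 1.3087, θ₃ = 0.4362

φ1=0.0° → target in arm frame (0.0506, -0.1324)
  A=0.0994, B=-0.3888, C=(l²−L²−A²−y'²−z²)/(2L)=-0.1416
  √(A²+B²)=0.4013;  θ1 = -1.3205+1.9314 ≈ 0.6109
arm 2 (φ=120.0°): x'=-0.1400, y'=0.0224
  e−x'=0.2900;  (l²−L²−(e−x')²−y'²−z²)/2L = -0.3004
  θ2 = atan2(B,A) + arccos(C/0.4850) = 1.3087
rotate P by −φ3: (0.0894, 0.1100, -0.3888)
  A cos θ + B sin θ = C:  0.0606·cos θ + -0.3888·sin θ = -0.1093
  √(A²+B²)=0.3935;  θ3 = -1.4161+1.8523 ≈ 0.4362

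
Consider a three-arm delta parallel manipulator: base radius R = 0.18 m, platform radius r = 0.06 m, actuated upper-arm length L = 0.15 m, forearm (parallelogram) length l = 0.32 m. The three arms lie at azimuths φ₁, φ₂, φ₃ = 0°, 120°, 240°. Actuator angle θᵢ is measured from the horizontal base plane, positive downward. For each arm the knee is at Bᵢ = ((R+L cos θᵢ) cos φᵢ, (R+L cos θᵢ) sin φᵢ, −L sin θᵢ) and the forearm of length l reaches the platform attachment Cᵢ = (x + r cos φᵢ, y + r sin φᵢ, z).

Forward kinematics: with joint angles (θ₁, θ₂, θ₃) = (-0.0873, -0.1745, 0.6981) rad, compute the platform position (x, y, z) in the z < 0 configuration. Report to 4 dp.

arm 1 at φ=0.0°: e+L cos θ1 = 0.2694;  centre 1 = (0.2694, 0.0000, 0.0131)
φ2=120.0°: virtual centre (-0.1339, 0.2319, 0.0260), radius l
φ3=240.0°: virtual centre (-0.1175, -0.2034, -0.0964), radius l
|centre ₂|²−|centre ₁|² = -0.0004;  |centre ₃|²−|centre ₁|² = -0.0083
plane₁₂: -0.8066x+0.4637y+0.0259z = -0.0004
Cramer: x(z) = 0.0058-0.1325z;  y(z) = 0.0093-0.2863z
sphere 1 gives Az²+Bz+C=0 with A=1.0995, B=0.0384, C=-0.0327;  B²−4AC=0.1451;  roots -0.1907, 0.1558;  negative root z = -0.1907
x = 0.0311, y = 0.0639

(0.0311, 0.0639, -0.1907)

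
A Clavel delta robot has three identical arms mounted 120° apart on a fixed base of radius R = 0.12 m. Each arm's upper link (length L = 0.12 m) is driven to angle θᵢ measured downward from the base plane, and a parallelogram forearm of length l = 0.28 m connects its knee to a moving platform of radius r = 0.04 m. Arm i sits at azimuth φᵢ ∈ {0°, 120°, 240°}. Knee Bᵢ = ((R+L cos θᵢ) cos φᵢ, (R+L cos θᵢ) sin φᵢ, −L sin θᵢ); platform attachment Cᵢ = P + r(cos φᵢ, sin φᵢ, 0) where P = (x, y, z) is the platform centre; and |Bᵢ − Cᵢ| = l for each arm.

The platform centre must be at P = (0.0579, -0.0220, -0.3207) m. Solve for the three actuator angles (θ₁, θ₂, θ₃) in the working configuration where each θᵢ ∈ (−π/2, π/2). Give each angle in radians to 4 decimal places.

θ₁ = 0.6111, θ₂ = 1.1343, θ₃ = 0.9599

φ1=0.0° → target in arm frame (0.0579, -0.0220)
  A cos θ + B sin θ = C:  0.0221·cos θ + -0.3207·sin θ = -0.1659
  θ1 = atan2(B,A) + arccos(C/0.3215) = 0.6111
arm 2 (φ=120.0°): x'=-0.0480, y'=-0.0391
  A=0.1280, B=-0.3207, C=(l²−L²−A²−y'²−z²)/(2L)=-0.2365
  √(A²+B²)=0.3453;  θ2 = -1.1910+2.3254 ≈ 1.1343
rotate P by −φ3: (-0.0099, 0.0611, -0.3207)
  A=0.0899, B=-0.3207, C=(l²−L²−A²−y'²−z²)/(2L)=-0.2111
  √(A²+B²)=0.3331;  θ3 = -1.2975+2.2573 ≈ 0.9599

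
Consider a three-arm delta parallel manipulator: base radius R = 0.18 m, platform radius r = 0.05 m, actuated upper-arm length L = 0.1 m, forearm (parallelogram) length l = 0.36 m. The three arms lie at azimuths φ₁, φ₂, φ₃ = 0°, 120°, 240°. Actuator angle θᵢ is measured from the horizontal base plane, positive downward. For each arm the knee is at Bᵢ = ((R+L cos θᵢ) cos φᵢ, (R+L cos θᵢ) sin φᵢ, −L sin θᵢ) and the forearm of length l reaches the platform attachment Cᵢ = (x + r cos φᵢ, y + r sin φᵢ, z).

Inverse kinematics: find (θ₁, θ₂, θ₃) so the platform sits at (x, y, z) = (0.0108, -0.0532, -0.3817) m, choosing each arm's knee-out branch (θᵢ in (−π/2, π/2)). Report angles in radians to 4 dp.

rotate P by −φ1: (0.0108, -0.0532, -0.3817)
  e−x'=0.1192;  (l²−L²−(e−x')²−y'²−z²)/2L = -0.2157
  γ=atan2(-0.3817,0.1192)=-1.2681;  ψ=arccos(-0.5393)=2.1404;  θ1=γ+ψ≈0.8723
φ2=120.0° → target in arm frame (-0.0515, 0.0172)
  A=0.1815, B=-0.3817, C=(l²−L²−A²−y'²−z²)/(2L)=-0.2966
  θ2 = atan2(B,A) + arccos(C/0.4226) = 1.2218
arm 3 (φ=240.0°): x'=0.0407, y'=0.0360
  A cos θ + B sin θ = C:  0.0893·cos θ + -0.3817·sin θ = -0.1768
  γ=atan2(-0.3817,0.0893)=-1.3409;  ψ=arccos(-0.4511)=2.0388;  θ3=γ+ψ≈0.6979

θ₁ = 0.8723, θ₂ = 1.2218, θ₃ = 0.6979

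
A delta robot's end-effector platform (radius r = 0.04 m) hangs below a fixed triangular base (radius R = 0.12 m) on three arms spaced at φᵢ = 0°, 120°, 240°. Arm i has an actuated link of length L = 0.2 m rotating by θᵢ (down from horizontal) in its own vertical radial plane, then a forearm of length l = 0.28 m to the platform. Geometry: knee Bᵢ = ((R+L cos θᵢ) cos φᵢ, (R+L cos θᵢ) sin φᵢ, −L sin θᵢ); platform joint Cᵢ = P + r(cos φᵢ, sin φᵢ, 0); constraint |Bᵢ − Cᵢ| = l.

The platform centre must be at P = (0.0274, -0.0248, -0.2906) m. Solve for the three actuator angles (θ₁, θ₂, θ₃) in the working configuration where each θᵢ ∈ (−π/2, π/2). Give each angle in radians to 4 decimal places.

rotate P by −φ1: (0.0274, -0.0248, -0.2906)
  A cos θ + B sin θ = C:  0.0526·cos θ + -0.2906·sin θ = -0.1236
  γ=atan2(-0.2906,0.0526)=-1.3917;  ψ=arccos(-0.4184)=2.0025;  θ1=γ+ψ≈0.6108
rotate P by −φ2: (-0.0352, -0.0113, -0.2906)
  e−x'=0.1152;  (l²−L²−(e−x')²−y'²−z²)/2L = -0.1486
  γ=atan2(-0.2906,0.1152)=-1.1934;  ψ=arccos(-0.4754)=2.0662;  θ2=γ+ψ≈0.8728
rotate P by −φ3: (0.0078, 0.0361, -0.2906)
  e−x'=0.0722;  (l²−L²−(e−x')²−y'²−z²)/2L = -0.1314
  √(A²+B²)=0.2994;  θ3 = -1.3272+2.0252 ≈ 0.6980

θ₁ = 0.6108, θ₂ = 0.8728, θ₃ = 0.6980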